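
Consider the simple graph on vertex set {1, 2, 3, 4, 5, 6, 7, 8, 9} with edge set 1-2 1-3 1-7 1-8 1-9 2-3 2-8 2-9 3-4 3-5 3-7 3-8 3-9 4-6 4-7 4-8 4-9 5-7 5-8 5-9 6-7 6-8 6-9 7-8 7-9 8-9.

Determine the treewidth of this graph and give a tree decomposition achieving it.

The largest bag has 5 vertices, giving width 4; this decomposition certifies tw(G) ≤ 4. On the other hand G contains the 5-clique {1, 2, 3, 8, 9}. A clique must lie in a single bag of any decomposition, so no decomposition can have width below 4. Combining the bounds, tw(G) = 4.

Treewidth 4.
One optimal decomposition is:
Bags: B1 = {3, 4, 7, 8, 9}  B2 = {1, 3, 7, 8, 9}  B3 = {4, 6, 7, 8, 9}  B4 = {3, 5, 7, 8, 9}  B5 = {1, 2, 3, 8, 9}
Tree: B1–B2, B1–B3, B1–B4, B2–B5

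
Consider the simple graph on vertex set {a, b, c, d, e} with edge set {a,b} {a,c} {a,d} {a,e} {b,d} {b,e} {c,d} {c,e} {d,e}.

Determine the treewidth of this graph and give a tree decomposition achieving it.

Treewidth 3.
One such decomposition:
Bags: B1 = {a, b, d, e}  B2 = {a, c, d, e}
Tree: B1–B2

Every bag has size at most 4, so the width is 4 − 1 = 3 and tw(G) ≤ 3. Conversely, {a, c, d, e} is a clique of size 4, and the vertices of any clique must share a bag in every tree decomposition; so some bag has ≥ 4 vertices and tw(G) ≥ 3. Therefore the treewidth is 3.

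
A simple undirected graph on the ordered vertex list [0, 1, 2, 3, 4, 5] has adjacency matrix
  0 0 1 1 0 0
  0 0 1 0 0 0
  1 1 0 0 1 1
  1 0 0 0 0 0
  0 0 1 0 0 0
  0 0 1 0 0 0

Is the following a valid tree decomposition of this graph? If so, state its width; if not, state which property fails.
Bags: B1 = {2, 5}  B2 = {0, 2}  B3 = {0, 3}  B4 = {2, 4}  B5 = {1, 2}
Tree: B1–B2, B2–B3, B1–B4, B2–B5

Yes; width 1.

Checking the three conditions: (i) the bags cover all of {0, 1, 2, 3, 4, 5}; (ii) for each edge, some bag contains both endpoints; (iii) the bags containing any fixed vertex form a subtree. All hold, so the decomposition is valid with width 2 − 1 = 1.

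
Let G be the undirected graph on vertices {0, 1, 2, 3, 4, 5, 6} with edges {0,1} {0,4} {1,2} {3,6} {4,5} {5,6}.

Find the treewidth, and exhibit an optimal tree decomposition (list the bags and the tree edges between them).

The largest bag has 2 vertices, giving width 1; this decomposition certifies tw(G) ≤ 1. G has an edge, so its treewidth is at least 1. Hence tw(G) = 1 exactly.

Treewidth 1.
One optimal decomposition is:
Bags: B1 = {3, 6}  B2 = {5, 6}  B3 = {4, 5}  B4 = {0, 4}  B5 = {0, 1}  B6 = {1, 2}
Tree: B1–B2, B2–B3, B3–B4, B4–B5, B5–B6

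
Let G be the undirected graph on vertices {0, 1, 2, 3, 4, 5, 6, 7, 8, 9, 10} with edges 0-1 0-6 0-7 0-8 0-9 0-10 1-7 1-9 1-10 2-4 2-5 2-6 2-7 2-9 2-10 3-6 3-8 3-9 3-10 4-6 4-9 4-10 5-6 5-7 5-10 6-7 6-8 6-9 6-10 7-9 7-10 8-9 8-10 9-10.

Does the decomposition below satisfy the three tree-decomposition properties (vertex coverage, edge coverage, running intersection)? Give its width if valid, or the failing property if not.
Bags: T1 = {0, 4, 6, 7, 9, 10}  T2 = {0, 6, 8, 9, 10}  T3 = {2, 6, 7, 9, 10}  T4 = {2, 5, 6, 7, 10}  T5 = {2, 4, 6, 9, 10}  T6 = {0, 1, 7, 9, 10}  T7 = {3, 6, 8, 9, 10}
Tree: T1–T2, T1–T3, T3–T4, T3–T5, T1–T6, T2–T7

No — bags containing vertex 4 are not connected in the tree.

A tree decomposition must satisfy three properties: every vertex lies in some bag; for every edge, both endpoints lie together in some bag; and for every vertex, the bags containing it form a connected subtree. Here bags containing vertex 4 are not connected in the tree, so the decomposition is invalid.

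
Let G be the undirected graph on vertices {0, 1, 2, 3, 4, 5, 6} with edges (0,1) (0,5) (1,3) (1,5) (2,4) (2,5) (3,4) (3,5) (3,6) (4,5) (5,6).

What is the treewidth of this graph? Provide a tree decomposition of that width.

Treewidth 2.
One optimal decomposition is:
Bags: B1 = {1, 3, 5}  B2 = {3, 4, 5}  B3 = {2, 4, 5}  B4 = {0, 1, 5}  B5 = {3, 5, 6}
Tree: B1–B2, B2–B3, B1–B4, B1–B5

Each bag holds 3 vertices, so the decomposition has width 2, which upper-bounds the treewidth. Conversely, {0, 1, 5} is a clique of size 3, and the vertices of any clique must share a bag in every tree decomposition; so some bag has ≥ 3 vertices and tw(G) ≥ 2. Hence tw(G) = 2 exactly.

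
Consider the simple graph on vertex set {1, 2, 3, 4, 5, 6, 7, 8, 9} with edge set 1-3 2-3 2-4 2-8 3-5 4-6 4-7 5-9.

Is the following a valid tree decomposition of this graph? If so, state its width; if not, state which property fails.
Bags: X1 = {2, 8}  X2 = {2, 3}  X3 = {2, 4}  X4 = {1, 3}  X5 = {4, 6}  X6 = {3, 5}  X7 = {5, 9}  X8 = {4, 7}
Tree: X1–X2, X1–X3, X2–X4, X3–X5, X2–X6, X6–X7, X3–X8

Vertex coverage: the bags together contain {1, 2, 3, 4, 5, 6, 7, 8, 9}, the full vertex set. Edge coverage: each edge of G has both endpoints in at least one bag. Running intersection: for every vertex, the bags containing it form a connected subtree. All three properties hold, so this is a valid tree decomposition of width max|bag| − 1 = 1, and hence tw(G) ≤ 1.

Yes; width 1.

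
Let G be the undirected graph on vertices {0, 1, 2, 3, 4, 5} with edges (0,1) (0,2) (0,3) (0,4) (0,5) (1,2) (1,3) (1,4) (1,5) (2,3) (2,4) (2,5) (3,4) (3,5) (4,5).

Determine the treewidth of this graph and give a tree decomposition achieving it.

With just one bag of size 6, the width is 6 − 1 = 5, so tw(G) ≤ 5. Conversely, {0, 1, 2, 3, 4, 5} is a clique of size 6, and the vertices of any clique must share a bag in every tree decomposition; so some bag has ≥ 6 vertices and tw(G) ≥ 5. Combining the bounds, tw(G) = 5.

Treewidth 5.
One optimal decomposition is:
Bags: B1 = {0, 1, 2, 3, 4, 5}
Tree: (single bag)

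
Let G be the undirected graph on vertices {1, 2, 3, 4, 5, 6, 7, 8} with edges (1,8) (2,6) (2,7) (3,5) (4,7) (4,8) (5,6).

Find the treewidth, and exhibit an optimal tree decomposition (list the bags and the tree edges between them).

Each bag holds 2 vertices, so the decomposition has width 1, which upper-bounds the treewidth. Since G has at least one edge (e.g. 1–8), it is not an edgeless graph, so tw(G) ≥ 1. The upper and lower bounds meet at 1, so that is the treewidth.

Treewidth 1.
One optimal decomposition is:
Bags: B1 = {1, 8}  B2 = {4, 8}  B3 = {4, 7}  B4 = {2, 7}  B5 = {2, 6}  B6 = {5, 6}  B7 = {3, 5}
Tree: B1–B2, B2–B3, B3–B4, B4–B5, B5–B6, B6–B7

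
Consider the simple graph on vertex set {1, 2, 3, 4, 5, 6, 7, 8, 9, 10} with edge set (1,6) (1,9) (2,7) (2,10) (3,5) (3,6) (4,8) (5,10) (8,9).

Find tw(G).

A width-1 tree decomposition is:
Bags: B1 = {4, 8}  B2 = {8, 9}  B3 = {1, 9}  B4 = {1, 6}  B5 = {3, 6}  B6 = {3, 5}  B7 = {5, 10}  B8 = {2, 10}  B9 = {2, 7}
Tree: B1–B2, B2–B3, B3–B4, B4–B5, B5–B6, B6–B7, B7–B8, B8–B9
The largest bag has 2 vertices, giving width 1; this decomposition certifies tw(G) ≤ 1. Any graph with an edge has treewidth ≥ 1, and G has the edge 4–8. The upper and lower bounds meet at 1, so that is the treewidth.

1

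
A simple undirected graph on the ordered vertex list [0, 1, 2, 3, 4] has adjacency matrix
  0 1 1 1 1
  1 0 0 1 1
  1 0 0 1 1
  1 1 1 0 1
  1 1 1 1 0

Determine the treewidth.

3

A width-3 tree decomposition is:
Bags: B1 = {0, 2, 3, 4}  B2 = {0, 1, 3, 4}
Tree: B1–B2
Every bag has size at most 4, so the width is 4 − 1 = 3 and tw(G) ≤ 3. On the other hand G contains the 4-clique {0, 1, 3, 4}. A clique must lie in a single bag of any decomposition, so no decomposition can have width below 3. The upper and lower bounds meet at 3, so that is the treewidth.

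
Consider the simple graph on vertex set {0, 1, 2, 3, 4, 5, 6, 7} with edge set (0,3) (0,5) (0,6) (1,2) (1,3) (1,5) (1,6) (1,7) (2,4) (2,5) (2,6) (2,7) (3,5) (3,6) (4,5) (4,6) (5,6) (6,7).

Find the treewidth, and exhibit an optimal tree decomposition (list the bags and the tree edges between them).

The largest bag has 4 vertices, giving width 3; this decomposition certifies tw(G) ≤ 3. On the other hand G contains the 4-clique {0, 3, 5, 6}. A clique must lie in a single bag of any decomposition, so no decomposition can have width below 3. Hence tw(G) = 3 exactly.

Treewidth 3.
One optimal decomposition is:
Bags: B1 = {2, 4, 5, 6}  B2 = {1, 2, 5, 6}  B3 = {1, 2, 6, 7}  B4 = {1, 3, 5, 6}  B5 = {0, 3, 5, 6}
Tree: B1–B2, B2–B3, B2–B4, B4–B5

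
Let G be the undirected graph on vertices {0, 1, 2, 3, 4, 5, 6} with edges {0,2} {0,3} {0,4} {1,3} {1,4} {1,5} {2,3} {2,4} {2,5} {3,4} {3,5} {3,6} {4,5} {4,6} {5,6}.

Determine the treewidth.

3

A width-3 tree decomposition is:
Bags: B1 = {2, 3, 4, 5}  B2 = {0, 2, 3, 4}  B3 = {3, 4, 5, 6}  B4 = {1, 3, 4, 5}
Tree: B1–B2, B1–B3, B1–B4
Every bag has size at most 4, so the width is 4 − 1 = 3 and tw(G) ≤ 3. For the lower bound, the 4 vertices {0, 2, 3, 4} are pairwise adjacent, and any tree decomposition puts a clique entirely inside one bag — forcing width ≥ 3. Combining the bounds, tw(G) = 3.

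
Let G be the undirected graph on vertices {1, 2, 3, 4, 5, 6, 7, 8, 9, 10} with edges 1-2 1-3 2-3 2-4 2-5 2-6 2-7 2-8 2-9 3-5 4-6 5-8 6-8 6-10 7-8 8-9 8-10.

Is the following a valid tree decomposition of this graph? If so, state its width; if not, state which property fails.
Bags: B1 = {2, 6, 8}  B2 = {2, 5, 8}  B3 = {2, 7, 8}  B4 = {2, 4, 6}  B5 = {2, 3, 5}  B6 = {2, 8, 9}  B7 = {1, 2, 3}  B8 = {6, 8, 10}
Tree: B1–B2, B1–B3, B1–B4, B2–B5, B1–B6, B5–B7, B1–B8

Yes; width 2.

Vertex coverage: the bags together contain {1, 2, 3, 4, 5, 6, 7, 8, 9, 10}, the full vertex set. Edge coverage: each edge of G has both endpoints in at least one bag. Running intersection: for every vertex, the bags containing it form a connected subtree. All three properties hold, so this is a valid tree decomposition of width max|bag| − 1 = 2, and hence tw(G) ≤ 2.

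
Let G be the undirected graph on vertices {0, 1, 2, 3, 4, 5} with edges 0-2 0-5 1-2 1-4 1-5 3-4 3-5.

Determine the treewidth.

A width-2 tree decomposition is:
Bags: B1 = {3, 4, 5}  B2 = {1, 4, 5}  B3 = {0, 1, 5}  B4 = {0, 1, 2}
Tree: B1–B2, B2–B3, B3–B4
Each bag holds 3 vertices, so the decomposition has width 2, which upper-bounds the treewidth. The edges 3–4–1–5–3 form a cycle, so G is not a tree and its treewidth is at least 2. The upper and lower bounds meet at 2, so that is the treewidth.

2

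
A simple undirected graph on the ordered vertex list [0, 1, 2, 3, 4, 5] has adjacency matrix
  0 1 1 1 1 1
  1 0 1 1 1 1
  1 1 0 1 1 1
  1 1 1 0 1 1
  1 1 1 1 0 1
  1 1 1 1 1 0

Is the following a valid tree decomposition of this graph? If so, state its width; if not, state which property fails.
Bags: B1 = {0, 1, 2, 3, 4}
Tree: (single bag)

No — vertex 5 appears in no bag.

A tree decomposition must satisfy three properties: every vertex lies in some bag; for every edge, both endpoints lie together in some bag; and for every vertex, the bags containing it form a connected subtree. Here vertex 5 appears in no bag, so the decomposition is invalid.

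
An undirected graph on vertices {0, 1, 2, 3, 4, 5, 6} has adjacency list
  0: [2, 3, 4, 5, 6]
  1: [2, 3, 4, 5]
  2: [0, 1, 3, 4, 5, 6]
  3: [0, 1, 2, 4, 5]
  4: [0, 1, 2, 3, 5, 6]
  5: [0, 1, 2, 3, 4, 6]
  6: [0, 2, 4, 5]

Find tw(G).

4

A width-4 tree decomposition is:
Bags: B1 = {0, 2, 4, 5, 6}  B2 = {0, 2, 3, 4, 5}  B3 = {1, 2, 3, 4, 5}
Tree: B1–B2, B2–B3
Every bag has size at most 5, so the width is 5 − 1 = 4 and tw(G) ≤ 4. For the lower bound, the 5 vertices {0, 2, 3, 4, 5} are pairwise adjacent, and any tree decomposition puts a clique entirely inside one bag — forcing width ≥ 4. The upper and lower bounds meet at 4, so that is the treewidth.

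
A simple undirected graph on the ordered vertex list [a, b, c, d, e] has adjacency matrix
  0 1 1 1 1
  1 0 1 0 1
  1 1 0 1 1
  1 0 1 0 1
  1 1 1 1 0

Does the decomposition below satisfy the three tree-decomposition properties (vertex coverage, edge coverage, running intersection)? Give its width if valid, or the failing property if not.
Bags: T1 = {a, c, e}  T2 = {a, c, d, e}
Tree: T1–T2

A tree decomposition must satisfy three properties: every vertex lies in some bag; for every edge, both endpoints lie together in some bag; and for every vertex, the bags containing it form a connected subtree. Here vertex b appears in no bag, so the decomposition is invalid.

No — vertex b appears in no bag.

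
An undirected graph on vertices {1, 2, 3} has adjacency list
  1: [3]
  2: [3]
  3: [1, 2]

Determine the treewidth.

A width-1 tree decomposition is:
Bags: B1 = {2, 3}  B2 = {1, 3}
Tree: B1–B2
The largest bag has 2 vertices, giving width 1; this decomposition certifies tw(G) ≤ 1. Any graph with an edge has treewidth ≥ 1, and G has the edge 3–2. Therefore the treewidth is 1.

1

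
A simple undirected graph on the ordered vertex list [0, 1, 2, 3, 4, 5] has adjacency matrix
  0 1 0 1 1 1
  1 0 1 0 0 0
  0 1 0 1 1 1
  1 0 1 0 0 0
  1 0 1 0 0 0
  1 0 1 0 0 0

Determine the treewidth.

2

A width-2 tree decomposition is:
Bags: B1 = {0, 2, 3}  B2 = {0, 2, 4}  B3 = {0, 2, 5}  B4 = {0, 1, 2}
Tree: B1–B2, B2–B3, B3–B4
The largest bag has 3 vertices, giving width 2; this decomposition certifies tw(G) ≤ 2. For the lower bound, G contains the cycle 0–3–2–4–0, so G is not a forest; only forests have treewidth ≤ 1, hence tw(G) ≥ 2. Combining the bounds, tw(G) = 2.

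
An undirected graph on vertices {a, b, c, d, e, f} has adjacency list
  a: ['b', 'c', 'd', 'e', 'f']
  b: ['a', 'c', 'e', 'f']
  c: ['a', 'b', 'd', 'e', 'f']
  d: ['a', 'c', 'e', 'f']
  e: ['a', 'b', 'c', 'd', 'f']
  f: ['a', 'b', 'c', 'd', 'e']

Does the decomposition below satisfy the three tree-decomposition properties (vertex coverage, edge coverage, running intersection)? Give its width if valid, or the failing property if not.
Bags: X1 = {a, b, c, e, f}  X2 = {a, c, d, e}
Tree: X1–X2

A tree decomposition must satisfy three properties: every vertex lies in some bag; for every edge, both endpoints lie together in some bag; and for every vertex, the bags containing it form a connected subtree. Here edge (f,d) lies in no bag, so the decomposition is invalid.

No — edge (f,d) lies in no bag.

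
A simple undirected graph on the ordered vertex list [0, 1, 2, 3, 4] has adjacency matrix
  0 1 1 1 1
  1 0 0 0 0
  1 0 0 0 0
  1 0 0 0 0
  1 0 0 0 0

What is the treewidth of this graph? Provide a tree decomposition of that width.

Every bag has size at most 2, so the width is 2 − 1 = 1 and tw(G) ≤ 1. G has an edge, so its treewidth is at least 1. Combining the bounds, tw(G) = 1.

Treewidth 1.
One such decomposition:
Bags: B1 = {0, 4}  B2 = {0, 2}  B3 = {0, 3}  B4 = {0, 1}
Tree: B1–B2, B2–B3, B2–B4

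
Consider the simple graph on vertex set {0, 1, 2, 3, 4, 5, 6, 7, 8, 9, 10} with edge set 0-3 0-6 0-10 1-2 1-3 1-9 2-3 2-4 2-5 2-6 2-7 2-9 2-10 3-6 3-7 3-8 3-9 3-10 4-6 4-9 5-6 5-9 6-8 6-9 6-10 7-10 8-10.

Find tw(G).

3

A width-3 tree decomposition is:
Bags: B1 = {2, 3, 6, 10}  B2 = {2, 3, 6, 9}  B3 = {1, 2, 3, 9}  B4 = {0, 3, 6, 10}  B5 = {2, 4, 6, 9}  B6 = {2, 3, 7, 10}  B7 = {3, 6, 8, 10}  B8 = {2, 5, 6, 9}
Tree: B1–B2, B2–B3, B1–B4, B2–B5, B1–B6, B4–B7, B5–B8
Every bag has size at most 4, so the width is 4 − 1 = 3 and tw(G) ≤ 3. For the lower bound, the 4 vertices {0, 3, 6, 10} are pairwise adjacent, and any tree decomposition puts a clique entirely inside one bag — forcing width ≥ 3. Combining the bounds, tw(G) = 3.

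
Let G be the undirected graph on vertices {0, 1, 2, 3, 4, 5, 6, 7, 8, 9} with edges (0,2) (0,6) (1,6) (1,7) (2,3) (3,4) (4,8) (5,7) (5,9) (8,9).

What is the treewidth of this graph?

A width-2 tree decomposition is:
Bags: B1 = {1, 6, 7}  B2 = {5, 6, 7}  B3 = {5, 6, 9}  B4 = {6, 8, 9}  B5 = {4, 6, 8}  B6 = {3, 4, 6}  B7 = {2, 3, 6}  B8 = {0, 2, 6}
Tree: B1–B2, B2–B3, B3–B4, B4–B5, B5–B6, B6–B7, B7–B8
Each bag holds 3 vertices, so the decomposition has width 2, which upper-bounds the treewidth. For the lower bound, G contains the cycle 6–1–7–5–9–8–4–3–2–0–6, so G is not a forest; only forests have treewidth ≤ 1, hence tw(G) ≥ 2. Combining the bounds, tw(G) = 2.

2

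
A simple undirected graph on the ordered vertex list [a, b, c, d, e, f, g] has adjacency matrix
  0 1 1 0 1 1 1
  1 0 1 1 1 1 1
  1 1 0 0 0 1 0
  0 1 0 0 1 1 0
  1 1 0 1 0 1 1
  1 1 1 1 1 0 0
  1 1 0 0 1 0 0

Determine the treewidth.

A width-3 tree decomposition is:
Bags: B1 = {a, b, c, f}  B2 = {a, b, e, f}  B3 = {b, d, e, f}  B4 = {a, b, e, g}
Tree: B1–B2, B2–B3, B2–B4
Every bag has size at most 4, so the width is 4 − 1 = 3 and tw(G) ≤ 3. For the lower bound, the 4 vertices {a, b, e, g} are pairwise adjacent, and any tree decomposition puts a clique entirely inside one bag — forcing width ≥ 3. The upper and lower bounds meet at 3, so that is the treewidth.

3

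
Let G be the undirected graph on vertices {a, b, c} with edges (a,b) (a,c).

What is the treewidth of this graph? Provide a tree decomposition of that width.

Treewidth 1.
One such decomposition:
Bags: B1 = {a, c}  B2 = {a, b}
Tree: B1–B2

Each bag holds 2 vertices, so the decomposition has width 1, which upper-bounds the treewidth. Any graph with an edge has treewidth ≥ 1, and G has the edge a–c. The upper and lower bounds meet at 1, so that is the treewidth.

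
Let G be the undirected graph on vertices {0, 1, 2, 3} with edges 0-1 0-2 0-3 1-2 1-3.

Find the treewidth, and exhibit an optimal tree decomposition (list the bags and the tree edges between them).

Each bag holds 3 vertices, so the decomposition has width 2, which upper-bounds the treewidth. On the other hand G contains the 3-clique {0, 1, 2}. A clique must lie in a single bag of any decomposition, so no decomposition can have width below 2. Therefore the treewidth is 2.

Treewidth 2.
One optimal decomposition is:
Bags: B1 = {0, 1, 3}  B2 = {0, 1, 2}
Tree: B1–B2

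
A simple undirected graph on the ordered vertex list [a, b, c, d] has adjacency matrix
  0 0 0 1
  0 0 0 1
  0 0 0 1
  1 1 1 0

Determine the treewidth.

A width-1 tree decomposition is:
Bags: B1 = {b, d}  B2 = {a, d}  B3 = {c, d}
Tree: B1–B2, B1–B3
Every bag has size at most 2, so the width is 2 − 1 = 1 and tw(G) ≤ 1. Any graph with an edge has treewidth ≥ 1, and G has the edge b–d. The upper and lower bounds meet at 1, so that is the treewidth.

1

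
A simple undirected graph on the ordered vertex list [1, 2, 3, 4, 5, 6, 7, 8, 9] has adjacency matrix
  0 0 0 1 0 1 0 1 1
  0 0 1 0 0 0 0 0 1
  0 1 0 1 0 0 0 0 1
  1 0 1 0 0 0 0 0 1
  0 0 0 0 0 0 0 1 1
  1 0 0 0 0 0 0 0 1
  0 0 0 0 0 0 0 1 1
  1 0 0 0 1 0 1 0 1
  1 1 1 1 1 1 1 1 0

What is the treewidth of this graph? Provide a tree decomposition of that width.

Treewidth 2.
One such decomposition:
Bags: B1 = {1, 4, 9}  B2 = {1, 8, 9}  B3 = {3, 4, 9}  B4 = {5, 8, 9}  B5 = {2, 3, 9}  B6 = {1, 6, 9}  B7 = {7, 8, 9}
Tree: B1–B2, B1–B3, B2–B4, B3–B5, B1–B6, B2–B7

Every bag has size at most 3, so the width is 3 − 1 = 2 and tw(G) ≤ 2. Conversely, {1, 8, 9} is a clique of size 3, and the vertices of any clique must share a bag in every tree decomposition; so some bag has ≥ 3 vertices and tw(G) ≥ 2. Therefore the treewidth is 2.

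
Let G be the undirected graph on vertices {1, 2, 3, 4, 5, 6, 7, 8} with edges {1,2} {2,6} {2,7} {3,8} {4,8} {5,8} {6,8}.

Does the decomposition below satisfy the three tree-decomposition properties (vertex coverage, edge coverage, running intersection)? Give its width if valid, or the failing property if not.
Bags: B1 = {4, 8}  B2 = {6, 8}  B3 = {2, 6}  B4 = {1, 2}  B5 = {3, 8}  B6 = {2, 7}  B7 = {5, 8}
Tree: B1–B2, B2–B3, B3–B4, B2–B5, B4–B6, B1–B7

Vertex coverage: the bags together contain {1, 2, 3, 4, 5, 6, 7, 8}, the full vertex set. Edge coverage: each edge of G has both endpoints in at least one bag. Running intersection: for every vertex, the bags containing it form a connected subtree. All three properties hold, so this is a valid tree decomposition of width max|bag| − 1 = 1, and hence tw(G) ≤ 1.

Yes; width 1.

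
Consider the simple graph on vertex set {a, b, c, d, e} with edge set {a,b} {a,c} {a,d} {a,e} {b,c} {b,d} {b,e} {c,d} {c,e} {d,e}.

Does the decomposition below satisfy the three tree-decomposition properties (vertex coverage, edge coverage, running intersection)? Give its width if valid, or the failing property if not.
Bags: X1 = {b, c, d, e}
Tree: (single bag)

A tree decomposition must satisfy three properties: every vertex lies in some bag; for every edge, both endpoints lie together in some bag; and for every vertex, the bags containing it form a connected subtree. Here vertex a appears in no bag, so the decomposition is invalid.

No — vertex a appears in no bag.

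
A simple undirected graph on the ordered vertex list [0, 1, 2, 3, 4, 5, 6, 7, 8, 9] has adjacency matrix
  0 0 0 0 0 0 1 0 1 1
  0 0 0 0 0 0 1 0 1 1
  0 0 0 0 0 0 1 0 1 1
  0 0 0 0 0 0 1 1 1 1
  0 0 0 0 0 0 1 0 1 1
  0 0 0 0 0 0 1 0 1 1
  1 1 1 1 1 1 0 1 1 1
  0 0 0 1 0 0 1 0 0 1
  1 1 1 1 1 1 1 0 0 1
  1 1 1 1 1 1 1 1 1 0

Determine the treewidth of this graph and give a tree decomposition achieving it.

Treewidth 3.
Bags: B1 = {3, 6, 8, 9}  B2 = {3, 6, 7, 9}  B3 = {4, 6, 8, 9}  B4 = {1, 6, 8, 9}  B5 = {5, 6, 8, 9}  B6 = {0, 6, 8, 9}  B7 = {2, 6, 8, 9}
Tree: B1–B2, B1–B3, B1–B4, B1–B5, B4–B6, B5–B7

The largest bag has 4 vertices, giving width 3; this decomposition certifies tw(G) ≤ 3. For the lower bound, the 4 vertices {0, 6, 8, 9} are pairwise adjacent, and any tree decomposition puts a clique entirely inside one bag — forcing width ≥ 3. The upper and lower bounds meet at 3, so that is the treewidth.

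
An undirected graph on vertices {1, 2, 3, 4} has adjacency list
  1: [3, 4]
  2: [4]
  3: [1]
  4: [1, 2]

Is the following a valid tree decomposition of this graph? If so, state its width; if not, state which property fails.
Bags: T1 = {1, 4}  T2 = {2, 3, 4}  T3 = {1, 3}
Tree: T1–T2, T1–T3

No — bags containing vertex 3 are not connected in the tree.

A tree decomposition must satisfy three properties: every vertex lies in some bag; for every edge, both endpoints lie together in some bag; and for every vertex, the bags containing it form a connected subtree. Here bags containing vertex 3 are not connected in the tree, so the decomposition is invalid.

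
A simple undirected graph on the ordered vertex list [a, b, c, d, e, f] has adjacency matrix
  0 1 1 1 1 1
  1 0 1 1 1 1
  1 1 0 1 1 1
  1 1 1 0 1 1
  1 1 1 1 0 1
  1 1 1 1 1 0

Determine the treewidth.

5

A width-5 tree decomposition is:
Bags: B1 = {a, b, c, d, e, f}
Tree: (single bag)
With just one bag of size 6, the width is 6 − 1 = 5, so tw(G) ≤ 5. Conversely, {a, b, c, d, e, f} is a clique of size 6, and the vertices of any clique must share a bag in every tree decomposition; so some bag has ≥ 6 vertices and tw(G) ≥ 5. Hence tw(G) = 5 exactly.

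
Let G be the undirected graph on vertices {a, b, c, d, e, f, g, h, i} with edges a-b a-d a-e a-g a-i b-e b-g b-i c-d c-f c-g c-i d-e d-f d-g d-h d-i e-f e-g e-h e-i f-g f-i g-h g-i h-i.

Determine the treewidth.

A width-4 tree decomposition is:
Bags: B1 = {d, e, f, g, i}  B2 = {c, d, f, g, i}  B3 = {a, d, e, g, i}  B4 = {a, b, e, g, i}  B5 = {d, e, g, h, i}
Tree: B1–B2, B1–B3, B3–B4, B1–B5
The largest bag has 5 vertices, giving width 4; this decomposition certifies tw(G) ≤ 4. For the lower bound, the 5 vertices {d, e, g, h, i} are pairwise adjacent, and any tree decomposition puts a clique entirely inside one bag — forcing width ≥ 4. Hence tw(G) = 4 exactly.

4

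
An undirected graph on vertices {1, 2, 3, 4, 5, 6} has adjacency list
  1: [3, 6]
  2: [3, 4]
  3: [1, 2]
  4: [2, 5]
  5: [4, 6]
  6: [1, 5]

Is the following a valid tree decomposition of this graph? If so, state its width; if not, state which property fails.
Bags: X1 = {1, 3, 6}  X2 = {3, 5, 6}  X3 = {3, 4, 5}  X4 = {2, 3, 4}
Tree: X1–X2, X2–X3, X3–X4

Every vertex of G appears in some bag (union = {1, 2, 3, 4, 5, 6}); every edge is covered by a bag; and for each vertex v the set of bags containing v is connected in the bag tree. The decomposition is therefore valid. The largest bag has 3 vertices, so the width is 2.

Yes; width 2.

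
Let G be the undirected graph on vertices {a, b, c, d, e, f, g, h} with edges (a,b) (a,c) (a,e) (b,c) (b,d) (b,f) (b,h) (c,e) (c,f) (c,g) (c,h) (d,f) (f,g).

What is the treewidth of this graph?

2

A width-2 tree decomposition is:
Bags: B1 = {a, c, e}  B2 = {a, b, c}  B3 = {b, c, f}  B4 = {b, c, h}  B5 = {c, f, g}  B6 = {b, d, f}
Tree: B1–B2, B2–B3, B2–B4, B3–B5, B3–B6
Every bag has size at most 3, so the width is 3 − 1 = 2 and tw(G) ≤ 2. Conversely, {b, d, f} is a clique of size 3, and the vertices of any clique must share a bag in every tree decomposition; so some bag has ≥ 3 vertices and tw(G) ≥ 2. Combining the bounds, tw(G) = 2.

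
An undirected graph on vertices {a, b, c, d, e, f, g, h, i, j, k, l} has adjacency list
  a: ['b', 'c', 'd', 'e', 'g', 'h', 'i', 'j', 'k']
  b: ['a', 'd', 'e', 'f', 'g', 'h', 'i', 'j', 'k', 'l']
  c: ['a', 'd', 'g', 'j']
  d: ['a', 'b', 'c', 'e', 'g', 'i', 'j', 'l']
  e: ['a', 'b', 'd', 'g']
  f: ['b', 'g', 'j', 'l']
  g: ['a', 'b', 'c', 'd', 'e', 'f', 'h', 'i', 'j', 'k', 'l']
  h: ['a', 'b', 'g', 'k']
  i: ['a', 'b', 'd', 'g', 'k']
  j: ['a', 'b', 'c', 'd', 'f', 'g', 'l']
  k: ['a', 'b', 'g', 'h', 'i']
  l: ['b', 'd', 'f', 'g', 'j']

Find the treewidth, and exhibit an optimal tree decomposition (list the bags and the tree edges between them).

Treewidth 4.
One such decomposition:
Bags: B1 = {a, b, d, g, j}  B2 = {a, b, d, e, g}  B3 = {a, b, d, g, i}  B4 = {a, b, g, i, k}  B5 = {a, c, d, g, j}  B6 = {b, d, g, j, l}  B7 = {b, f, g, j, l}  B8 = {a, b, g, h, k}
Tree: B1–B2, B2–B3, B3–B4, B1–B5, B1–B6, B6–B7, B4–B8

Every bag has size at most 5, so the width is 5 − 1 = 4 and tw(G) ≤ 4. For the lower bound, the 5 vertices {a, c, d, g, j} are pairwise adjacent, and any tree decomposition puts a clique entirely inside one bag — forcing width ≥ 4. The upper and lower bounds meet at 4, so that is the treewidth.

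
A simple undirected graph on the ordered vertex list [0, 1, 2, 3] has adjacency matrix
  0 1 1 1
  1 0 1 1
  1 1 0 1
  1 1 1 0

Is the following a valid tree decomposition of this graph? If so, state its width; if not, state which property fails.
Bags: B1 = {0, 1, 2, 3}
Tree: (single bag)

Checking the three conditions: (i) the bags cover all of {0, 1, 2, 3}; (ii) for each edge, some bag contains both endpoints; (iii) the bags containing any fixed vertex form a subtree. All hold, so the decomposition is valid with width 4 − 1 = 3.

Yes; width 3.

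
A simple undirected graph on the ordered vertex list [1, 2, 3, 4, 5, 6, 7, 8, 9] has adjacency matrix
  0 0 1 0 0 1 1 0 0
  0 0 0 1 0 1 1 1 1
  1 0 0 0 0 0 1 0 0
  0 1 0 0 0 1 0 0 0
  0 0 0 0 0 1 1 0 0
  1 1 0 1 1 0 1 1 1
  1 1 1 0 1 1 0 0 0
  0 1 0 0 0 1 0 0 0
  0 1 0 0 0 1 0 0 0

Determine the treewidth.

A width-2 tree decomposition is:
Bags: B1 = {5, 6, 7}  B2 = {1, 6, 7}  B3 = {2, 6, 7}  B4 = {1, 3, 7}  B5 = {2, 6, 9}  B6 = {2, 4, 6}  B7 = {2, 6, 8}
Tree: B1–B2, B2–B3, B2–B4, B3–B5, B3–B6, B6–B7
Every bag has size at most 3, so the width is 3 − 1 = 2 and tw(G) ≤ 2. On the other hand G contains the 3-clique {1, 3, 7}. A clique must lie in a single bag of any decomposition, so no decomposition can have width below 2. The upper and lower bounds meet at 2, so that is the treewidth.

2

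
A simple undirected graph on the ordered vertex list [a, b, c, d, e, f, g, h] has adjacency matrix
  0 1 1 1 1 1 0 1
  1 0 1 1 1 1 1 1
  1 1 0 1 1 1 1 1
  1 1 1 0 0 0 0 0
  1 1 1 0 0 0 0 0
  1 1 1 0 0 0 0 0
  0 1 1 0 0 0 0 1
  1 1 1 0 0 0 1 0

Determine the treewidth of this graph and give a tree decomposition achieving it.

Treewidth 3.
One such decomposition:
Bags: B1 = {a, b, c, d}  B2 = {a, b, c, h}  B3 = {a, b, c, e}  B4 = {b, c, g, h}  B5 = {a, b, c, f}
Tree: B1–B2, B2–B3, B2–B4, B1–B5

Every bag has size at most 4, so the width is 4 − 1 = 3 and tw(G) ≤ 3. On the other hand G contains the 4-clique {b, c, g, h}. A clique must lie in a single bag of any decomposition, so no decomposition can have width below 3. Hence tw(G) = 3 exactly.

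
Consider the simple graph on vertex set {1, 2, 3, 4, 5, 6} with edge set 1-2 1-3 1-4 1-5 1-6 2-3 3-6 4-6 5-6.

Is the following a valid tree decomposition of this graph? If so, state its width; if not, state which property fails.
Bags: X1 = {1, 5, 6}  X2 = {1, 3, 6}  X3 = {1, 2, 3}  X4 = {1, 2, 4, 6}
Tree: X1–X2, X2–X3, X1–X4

A tree decomposition must satisfy three properties: every vertex lies in some bag; for every edge, both endpoints lie together in some bag; and for every vertex, the bags containing it form a connected subtree. Here bags containing vertex 2 are not connected in the tree, so the decomposition is invalid.

No — bags containing vertex 2 are not connected in the tree.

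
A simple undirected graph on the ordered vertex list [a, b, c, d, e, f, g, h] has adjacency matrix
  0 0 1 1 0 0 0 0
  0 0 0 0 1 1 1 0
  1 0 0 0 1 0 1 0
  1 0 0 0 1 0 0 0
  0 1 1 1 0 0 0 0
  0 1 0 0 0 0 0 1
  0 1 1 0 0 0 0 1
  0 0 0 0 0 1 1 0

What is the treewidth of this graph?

2

A width-2 tree decomposition is:
Bags: B1 = {a, c, d}  B2 = {c, d, e}  B3 = {c, e, g}  B4 = {b, e, g}  B5 = {b, g, h}  B6 = {b, f, h}
Tree: B1–B2, B2–B3, B3–B4, B4–B5, B5–B6
Every bag has size at most 3, so the width is 3 − 1 = 2 and tw(G) ≤ 2. Since a–d–e–c–a is a cycle in G, G is not acyclic. Forests are exactly the graphs of treewidth ≤ 1, so tw(G) ≥ 2. Therefore the treewidth is 2.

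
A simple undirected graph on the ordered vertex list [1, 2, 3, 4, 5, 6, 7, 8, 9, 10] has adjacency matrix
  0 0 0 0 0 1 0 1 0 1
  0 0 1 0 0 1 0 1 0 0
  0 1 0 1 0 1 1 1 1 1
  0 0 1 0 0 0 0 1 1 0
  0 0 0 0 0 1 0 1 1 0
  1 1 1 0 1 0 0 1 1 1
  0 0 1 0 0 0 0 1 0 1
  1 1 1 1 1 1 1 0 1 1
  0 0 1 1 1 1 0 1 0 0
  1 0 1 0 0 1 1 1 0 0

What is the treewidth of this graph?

A width-3 tree decomposition is:
Bags: B1 = {3, 4, 8, 9}  B2 = {3, 6, 8, 9}  B3 = {3, 6, 8, 10}  B4 = {5, 6, 8, 9}  B5 = {3, 7, 8, 10}  B6 = {1, 6, 8, 10}  B7 = {2, 3, 6, 8}
Tree: B1–B2, B2–B3, B2–B4, B3–B5, B3–B6, B3–B7
The largest bag has 4 vertices, giving width 3; this decomposition certifies tw(G) ≤ 3. For the lower bound, the 4 vertices {1, 6, 8, 10} are pairwise adjacent, and any tree decomposition puts a clique entirely inside one bag — forcing width ≥ 3. Hence tw(G) = 3 exactly.

3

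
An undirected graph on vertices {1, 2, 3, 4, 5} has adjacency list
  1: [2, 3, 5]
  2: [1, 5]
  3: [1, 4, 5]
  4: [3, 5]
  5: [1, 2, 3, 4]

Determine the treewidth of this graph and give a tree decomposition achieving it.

Every bag has size at most 3, so the width is 3 − 1 = 2 and tw(G) ≤ 2. For the lower bound, the 3 vertices {1, 2, 5} are pairwise adjacent, and any tree decomposition puts a clique entirely inside one bag — forcing width ≥ 2. The upper and lower bounds meet at 2, so that is the treewidth.

Treewidth 2.
Bags: B1 = {1, 2, 5}  B2 = {1, 3, 5}  B3 = {3, 4, 5}
Tree: B1–B2, B2–B3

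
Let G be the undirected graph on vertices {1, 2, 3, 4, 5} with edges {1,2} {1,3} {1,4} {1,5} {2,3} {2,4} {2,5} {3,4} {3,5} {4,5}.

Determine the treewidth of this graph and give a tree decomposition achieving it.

A single bag containing all 5 vertices is trivially a valid decomposition of width 4. Conversely, {1, 2, 3, 4, 5} is a clique of size 5, and the vertices of any clique must share a bag in every tree decomposition; so some bag has ≥ 5 vertices and tw(G) ≥ 4. Hence tw(G) = 4 exactly.

Treewidth 4.
Bags: B1 = {1, 2, 3, 4, 5}
Tree: (single bag)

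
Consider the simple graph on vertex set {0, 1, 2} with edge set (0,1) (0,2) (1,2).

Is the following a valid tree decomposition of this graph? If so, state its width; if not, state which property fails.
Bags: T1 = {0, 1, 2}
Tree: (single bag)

Yes; width 2.

Vertex coverage: the bags together contain {0, 1, 2}, the full vertex set. Edge coverage: each edge of G has both endpoints in at least one bag. Running intersection: for every vertex, the bags containing it form a connected subtree. All three properties hold, so this is a valid tree decomposition of width max|bag| − 1 = 2, and hence tw(G) ≤ 2.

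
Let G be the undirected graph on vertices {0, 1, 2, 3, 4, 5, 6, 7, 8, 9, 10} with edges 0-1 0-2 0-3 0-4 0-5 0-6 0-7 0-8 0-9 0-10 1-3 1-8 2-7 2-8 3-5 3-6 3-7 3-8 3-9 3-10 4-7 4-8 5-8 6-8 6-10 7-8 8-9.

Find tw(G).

3

A width-3 tree decomposition is:
Bags: B1 = {0, 3, 7, 8}  B2 = {0, 3, 6, 8}  B3 = {0, 3, 6, 10}  B4 = {0, 2, 7, 8}  B5 = {0, 3, 5, 8}  B6 = {0, 3, 8, 9}  B7 = {0, 4, 7, 8}  B8 = {0, 1, 3, 8}
Tree: B1–B2, B2–B3, B1–B4, B1–B5, B2–B6, B4–B7, B5–B8
Each bag holds 4 vertices, so the decomposition has width 3, which upper-bounds the treewidth. Conversely, {0, 2, 7, 8} is a clique of size 4, and the vertices of any clique must share a bag in every tree decomposition; so some bag has ≥ 4 vertices and tw(G) ≥ 3. Therefore the treewidth is 3.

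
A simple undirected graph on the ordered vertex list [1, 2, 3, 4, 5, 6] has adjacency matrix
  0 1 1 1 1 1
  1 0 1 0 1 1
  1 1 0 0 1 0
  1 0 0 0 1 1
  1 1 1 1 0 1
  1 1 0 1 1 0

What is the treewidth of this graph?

3

A width-3 tree decomposition is:
Bags: B1 = {1, 2, 5, 6}  B2 = {1, 2, 3, 5}  B3 = {1, 4, 5, 6}
Tree: B1–B2, B1–B3
Each bag holds 4 vertices, so the decomposition has width 3, which upper-bounds the treewidth. Conversely, {1, 2, 3, 5} is a clique of size 4, and the vertices of any clique must share a bag in every tree decomposition; so some bag has ≥ 4 vertices and tw(G) ≥ 3. The upper and lower bounds meet at 3, so that is the treewidth.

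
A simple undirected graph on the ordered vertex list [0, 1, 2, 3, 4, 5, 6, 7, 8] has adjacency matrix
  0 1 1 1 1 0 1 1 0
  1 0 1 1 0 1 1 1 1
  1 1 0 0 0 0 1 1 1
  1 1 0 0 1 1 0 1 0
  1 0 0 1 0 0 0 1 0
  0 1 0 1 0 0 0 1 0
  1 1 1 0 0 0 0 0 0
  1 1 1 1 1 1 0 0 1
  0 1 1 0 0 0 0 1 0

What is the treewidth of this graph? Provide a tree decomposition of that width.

Every bag has size at most 4, so the width is 4 − 1 = 3 and tw(G) ≤ 3. For the lower bound, the 4 vertices {0, 1, 2, 6} are pairwise adjacent, and any tree decomposition puts a clique entirely inside one bag — forcing width ≥ 3. The upper and lower bounds meet at 3, so that is the treewidth.

Treewidth 3.
One such decomposition:
Bags: B1 = {1, 3, 5, 7}  B2 = {0, 1, 3, 7}  B3 = {0, 1, 2, 7}  B4 = {0, 3, 4, 7}  B5 = {1, 2, 7, 8}  B6 = {0, 1, 2, 6}
Tree: B1–B2, B2–B3, B2–B4, B3–B5, B3–B6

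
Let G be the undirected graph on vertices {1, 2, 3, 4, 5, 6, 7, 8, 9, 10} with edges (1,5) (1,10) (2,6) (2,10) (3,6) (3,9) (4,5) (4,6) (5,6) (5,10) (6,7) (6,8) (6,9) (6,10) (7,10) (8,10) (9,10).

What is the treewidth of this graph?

A width-2 tree decomposition is:
Bags: B1 = {6, 7, 10}  B2 = {5, 6, 10}  B3 = {6, 9, 10}  B4 = {3, 6, 9}  B5 = {1, 5, 10}  B6 = {2, 6, 10}  B7 = {4, 5, 6}  B8 = {6, 8, 10}
Tree: B1–B2, B1–B3, B3–B4, B2–B5, B2–B6, B2–B7, B6–B8
Each bag holds 3 vertices, so the decomposition has width 2, which upper-bounds the treewidth. On the other hand G contains the 3-clique {1, 5, 10}. A clique must lie in a single bag of any decomposition, so no decomposition can have width below 2. Hence tw(G) = 2 exactly.

2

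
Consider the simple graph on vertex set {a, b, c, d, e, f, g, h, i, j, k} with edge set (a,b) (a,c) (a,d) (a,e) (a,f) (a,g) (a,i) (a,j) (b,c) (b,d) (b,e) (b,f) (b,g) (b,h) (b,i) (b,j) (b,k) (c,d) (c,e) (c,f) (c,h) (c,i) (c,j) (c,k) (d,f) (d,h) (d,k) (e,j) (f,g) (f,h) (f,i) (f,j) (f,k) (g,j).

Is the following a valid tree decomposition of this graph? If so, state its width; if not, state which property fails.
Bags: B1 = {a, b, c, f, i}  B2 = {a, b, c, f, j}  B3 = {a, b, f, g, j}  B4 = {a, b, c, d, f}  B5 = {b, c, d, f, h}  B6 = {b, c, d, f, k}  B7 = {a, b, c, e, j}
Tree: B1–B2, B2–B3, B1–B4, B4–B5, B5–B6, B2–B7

Yes; width 4.

Checking the three conditions: (i) the bags cover all of {a, b, c, d, e, f, g, h, i, j, k}; (ii) for each edge, some bag contains both endpoints; (iii) the bags containing any fixed vertex form a subtree. All hold, so the decomposition is valid with width 5 − 1 = 4.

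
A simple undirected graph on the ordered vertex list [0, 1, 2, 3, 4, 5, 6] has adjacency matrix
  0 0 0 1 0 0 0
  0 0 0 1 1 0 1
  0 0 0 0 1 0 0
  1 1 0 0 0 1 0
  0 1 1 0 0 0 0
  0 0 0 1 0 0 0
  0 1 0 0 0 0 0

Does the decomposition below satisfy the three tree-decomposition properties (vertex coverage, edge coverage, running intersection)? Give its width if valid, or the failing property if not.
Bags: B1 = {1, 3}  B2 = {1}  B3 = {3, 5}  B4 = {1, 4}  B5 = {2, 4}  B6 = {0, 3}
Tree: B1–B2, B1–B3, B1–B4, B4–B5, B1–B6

No — vertex 6 appears in no bag.

A tree decomposition must satisfy three properties: every vertex lies in some bag; for every edge, both endpoints lie together in some bag; and for every vertex, the bags containing it form a connected subtree. Here vertex 6 appears in no bag, so the decomposition is invalid.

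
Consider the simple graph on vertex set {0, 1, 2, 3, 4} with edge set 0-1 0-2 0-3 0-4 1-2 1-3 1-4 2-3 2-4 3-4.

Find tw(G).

A width-4 tree decomposition is:
Bags: B1 = {0, 1, 2, 3, 4}
Tree: (single bag)
A single bag containing all 5 vertices is trivially a valid decomposition of width 4. Conversely, {0, 1, 2, 3, 4} is a clique of size 5, and the vertices of any clique must share a bag in every tree decomposition; so some bag has ≥ 5 vertices and tw(G) ≥ 4. The upper and lower bounds meet at 4, so that is the treewidth.

4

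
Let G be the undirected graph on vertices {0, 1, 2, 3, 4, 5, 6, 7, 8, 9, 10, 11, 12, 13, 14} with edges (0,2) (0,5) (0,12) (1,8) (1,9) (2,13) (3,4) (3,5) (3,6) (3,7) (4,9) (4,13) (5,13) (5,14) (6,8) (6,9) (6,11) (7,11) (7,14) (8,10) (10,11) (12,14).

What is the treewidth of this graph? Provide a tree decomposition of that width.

Every bag has size at most 4, so the width is 4 − 1 = 3 and tw(G) ≤ 3. For the lower bound: the 4 vertex sets {0,2,12}, {14}, {5}, {3,4,7,13} are disjoint, each induces a connected subgraph, and every pair is joined by at least one edge of G. Contracting each set to a single vertex therefore yields K_{4} as a minor, and since treewidth is minor-monotone, tw(G) ≥ tw(K_{4}) = 3. Hence tw(G) = 3 exactly.

Treewidth 3.
One optimal decomposition is:
Bags: B1 = {0, 2, 12, 14}  B2 = {0, 2, 5, 14}  B3 = {2, 5, 13, 14}  B4 = {5, 7, 13, 14}  B5 = {3, 5, 7, 13}  B6 = {3, 4, 7, 13}  B7 = {3, 4, 7, 11}  B8 = {3, 4, 6, 11}  B9 = {4, 6, 9, 11}  B10 = {6, 9, 10, 11}  B11 = {6, 8, 9, 10}  B12 = {1, 8, 9, 10}
Tree: B1–B2, B2–B3, B3–B4, B4–B5, B5–B6, B6–B7, B7–B8, B8–B9, B9–B10, B10–B11, B11–B12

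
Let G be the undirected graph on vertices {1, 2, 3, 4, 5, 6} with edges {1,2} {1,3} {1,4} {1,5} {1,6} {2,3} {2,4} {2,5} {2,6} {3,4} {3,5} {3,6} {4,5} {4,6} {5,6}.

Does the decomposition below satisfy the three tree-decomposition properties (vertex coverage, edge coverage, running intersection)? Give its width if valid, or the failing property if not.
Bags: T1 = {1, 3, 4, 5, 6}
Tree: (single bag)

A tree decomposition must satisfy three properties: every vertex lies in some bag; for every edge, both endpoints lie together in some bag; and for every vertex, the bags containing it form a connected subtree. Here vertex 2 appears in no bag, so the decomposition is invalid.

No — vertex 2 appears in no bag.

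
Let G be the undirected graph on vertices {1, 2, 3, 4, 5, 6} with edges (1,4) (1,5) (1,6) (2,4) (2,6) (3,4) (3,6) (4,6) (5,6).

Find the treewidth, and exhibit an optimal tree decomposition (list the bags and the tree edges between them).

Treewidth 2.
One optimal decomposition is:
Bags: B1 = {1, 4, 6}  B2 = {1, 5, 6}  B3 = {2, 4, 6}  B4 = {3, 4, 6}
Tree: B1–B2, B1–B3, B3–B4

The largest bag has 3 vertices, giving width 2; this decomposition certifies tw(G) ≤ 2. Conversely, {1, 4, 6} is a clique of size 3, and the vertices of any clique must share a bag in every tree decomposition; so some bag has ≥ 3 vertices and tw(G) ≥ 2. Hence tw(G) = 2 exactly.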